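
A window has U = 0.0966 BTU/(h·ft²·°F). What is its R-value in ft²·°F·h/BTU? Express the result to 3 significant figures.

10.4 ft²·°F·h/BTU

R = 1/U = 1/0.0966 = 10.35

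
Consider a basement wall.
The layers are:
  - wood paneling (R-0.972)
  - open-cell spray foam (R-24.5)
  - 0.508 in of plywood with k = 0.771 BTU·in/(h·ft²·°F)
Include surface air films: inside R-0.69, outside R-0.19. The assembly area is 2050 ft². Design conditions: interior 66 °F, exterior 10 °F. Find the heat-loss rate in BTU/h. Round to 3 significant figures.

0.508/0.771 = 0.6589
R_total = 0.69 + 0.972 + 24.5 + 0.6589 + 0.19 = 27.01 ft²·°F·h/BTU
Q = A·ΔT/R = 2050 × (66 − 10) / 27.01 = 4250 BTU/h

4250 BTU/h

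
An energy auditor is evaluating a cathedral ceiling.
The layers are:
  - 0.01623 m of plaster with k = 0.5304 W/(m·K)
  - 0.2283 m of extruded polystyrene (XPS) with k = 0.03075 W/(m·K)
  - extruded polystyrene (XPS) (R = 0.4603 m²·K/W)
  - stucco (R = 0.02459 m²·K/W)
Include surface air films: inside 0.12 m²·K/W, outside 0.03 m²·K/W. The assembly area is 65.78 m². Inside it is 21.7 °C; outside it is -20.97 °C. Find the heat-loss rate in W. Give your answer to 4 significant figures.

0.01623/0.5304 = 0.0306
0.2283/0.03075 = 7.4244
R_total = 0.12 + 0.0306 + 7.4244 + 0.4603 + 0.02459 + 0.03 = 8.0899 m²·K/W
Q = A·ΔT/R = 65.78 × (21.7 − (-20.97)) / 8.0899 = 346.96 W

347.0 W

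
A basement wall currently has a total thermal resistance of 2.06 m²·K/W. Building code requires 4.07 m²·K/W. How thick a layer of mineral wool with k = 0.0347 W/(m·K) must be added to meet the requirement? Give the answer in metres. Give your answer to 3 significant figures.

ΔR = 4.07 − 2.06 = 2.01 m²·K/W
L = ΔR × k = 2.01 × 0.0347 = 0.06975 m

0.0697 m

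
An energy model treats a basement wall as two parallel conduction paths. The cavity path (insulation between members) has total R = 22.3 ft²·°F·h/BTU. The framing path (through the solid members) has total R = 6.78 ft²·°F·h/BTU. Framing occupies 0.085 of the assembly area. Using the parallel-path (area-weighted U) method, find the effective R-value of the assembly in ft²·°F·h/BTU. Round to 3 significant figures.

U_eff = 0.915/22.3 + 0.085/6.78 = 0.04103 + 0.01254 = 0.05357
R_eff = 1/U_eff = 18.67 ft²·°F·h/BTU

18.7 ft²·°F·h/BTU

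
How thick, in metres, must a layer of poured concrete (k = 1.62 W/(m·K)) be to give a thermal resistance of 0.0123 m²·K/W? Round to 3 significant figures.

L = R·k = 0.0123 × 1.62 = 0.01993 m

0.0199 m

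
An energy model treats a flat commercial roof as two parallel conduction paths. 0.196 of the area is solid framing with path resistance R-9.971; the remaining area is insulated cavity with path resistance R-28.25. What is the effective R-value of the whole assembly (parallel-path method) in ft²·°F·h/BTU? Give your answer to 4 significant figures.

U_eff = 0.804/28.25 + 0.196/9.971 = 0.02846 + 0.019657 = 0.048117
R_eff = 1/U_eff = 20.783 ft²·°F·h/BTU

20.78 ft²·°F·h/BTU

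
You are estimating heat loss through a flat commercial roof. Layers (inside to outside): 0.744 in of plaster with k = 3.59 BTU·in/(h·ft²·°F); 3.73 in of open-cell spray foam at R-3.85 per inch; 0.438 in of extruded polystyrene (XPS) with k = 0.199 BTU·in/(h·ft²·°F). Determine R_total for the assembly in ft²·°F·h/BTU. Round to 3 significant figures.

16.8 ft²·°F·h/BTU

0.744/3.59 = 0.2072
3.73 × 3.85 = 14.36
0.438/0.199 = 2.201
R_total = 0.2072 + 14.36 + 2.201 = 16.77 ft²·°F·h/BTU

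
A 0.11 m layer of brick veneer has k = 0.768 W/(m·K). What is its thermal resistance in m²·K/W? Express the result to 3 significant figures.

0.143 m²·K/W

R = L/k = 0.11/0.768 = 0.1432 m²·K/W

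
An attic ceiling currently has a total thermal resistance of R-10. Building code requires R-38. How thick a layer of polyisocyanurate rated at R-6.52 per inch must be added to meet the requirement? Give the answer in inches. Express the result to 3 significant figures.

4.29 in

ΔR = 38 − 10 = 28 ft²·°F·h/BTU
L = ΔR / (R/in) = 28/6.52 = 4.294 in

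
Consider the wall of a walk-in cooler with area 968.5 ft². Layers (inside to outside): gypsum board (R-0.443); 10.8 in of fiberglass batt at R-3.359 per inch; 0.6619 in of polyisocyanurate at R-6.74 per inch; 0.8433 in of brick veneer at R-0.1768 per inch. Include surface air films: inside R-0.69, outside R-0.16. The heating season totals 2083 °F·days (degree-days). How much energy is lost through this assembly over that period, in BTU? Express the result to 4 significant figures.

10.8 × 3.359 = 36.277
0.6619 × 6.74 = 4.4612
0.8433 × 0.1768 = 0.1491
R_total = 0.69 + 0.443 + 36.277 + 4.4612 + 0.1491 + 0.16 = 42.181 ft²·°F·h/BTU
E = A × HDD × 24 / R = 968.5 × 2083 × 24 / 42.181 = 1147900 BTU

1148000 BTU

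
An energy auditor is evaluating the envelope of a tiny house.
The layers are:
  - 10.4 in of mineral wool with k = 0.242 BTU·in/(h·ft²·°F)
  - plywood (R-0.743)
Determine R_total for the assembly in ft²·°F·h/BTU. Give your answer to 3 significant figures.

10.4/0.242 = 42.98
R_total = 42.98 + 0.743 = 43.72 ft²·°F·h/BTU

43.7 ft²·°F·h/BTU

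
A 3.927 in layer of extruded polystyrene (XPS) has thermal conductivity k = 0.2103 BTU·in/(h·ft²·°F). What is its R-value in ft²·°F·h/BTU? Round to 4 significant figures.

18.67 ft²·°F·h/BTU

R = L/k = 3.927/0.2103 = 18.673 ft²·°F·h/BTU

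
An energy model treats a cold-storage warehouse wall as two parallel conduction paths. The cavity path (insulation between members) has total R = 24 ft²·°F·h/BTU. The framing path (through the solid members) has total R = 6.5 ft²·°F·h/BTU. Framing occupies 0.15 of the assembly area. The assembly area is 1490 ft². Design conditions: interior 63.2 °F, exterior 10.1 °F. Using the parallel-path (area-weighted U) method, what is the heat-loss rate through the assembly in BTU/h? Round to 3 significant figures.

U_eff = 0.85/24 + 0.15/6.5 = 0.03542 + 0.02308 = 0.05849
R_eff = 1/U_eff = 17.1 ft²·°F·h/BTU
Q = 1490 × (63.2 − 10.1) / 17.1 = 4628 BTU/h

4630 BTU/h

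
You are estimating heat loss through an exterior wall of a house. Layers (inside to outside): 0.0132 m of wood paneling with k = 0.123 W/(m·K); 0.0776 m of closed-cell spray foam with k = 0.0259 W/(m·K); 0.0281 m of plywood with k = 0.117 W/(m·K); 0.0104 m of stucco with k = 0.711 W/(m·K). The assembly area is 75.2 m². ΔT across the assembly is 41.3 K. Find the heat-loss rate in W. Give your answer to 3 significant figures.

925 W

0.0132/0.123 = 0.1073
0.0776/0.0259 = 2.996
0.0281/0.117 = 0.2402
0.0104/0.711 = 0.01463
R_total = 0.1073 + 2.996 + 0.2402 + 0.01463 = 3.358 m²·K/W
Q = A·ΔT/R = 75.2 × 41.3 / 3.358 = 924.8 W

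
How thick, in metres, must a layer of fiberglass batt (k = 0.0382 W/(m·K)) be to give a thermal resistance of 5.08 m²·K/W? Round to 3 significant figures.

L = R·k = 5.08 × 0.0382 = 0.1941 m

0.194 m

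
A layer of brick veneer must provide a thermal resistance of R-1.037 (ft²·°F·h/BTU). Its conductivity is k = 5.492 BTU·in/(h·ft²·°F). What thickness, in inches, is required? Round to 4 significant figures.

L = R × k = 1.037 × 5.492 = 5.6952 in

5.695 in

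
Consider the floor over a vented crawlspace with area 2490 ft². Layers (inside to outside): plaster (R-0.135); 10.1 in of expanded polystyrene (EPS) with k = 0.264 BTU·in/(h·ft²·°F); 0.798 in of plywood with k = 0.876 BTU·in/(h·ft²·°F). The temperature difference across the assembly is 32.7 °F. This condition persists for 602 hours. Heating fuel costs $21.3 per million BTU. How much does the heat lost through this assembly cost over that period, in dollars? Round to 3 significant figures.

10.1/0.264 = 38.26
0.798/0.876 = 0.911
R_total = 0.135 + 38.26 + 0.911 = 39.3 ft²·°F·h/BTU
Q = 2490 × 32.7 / 39.3 = 2072 BTU/h
E = 2072 × 602 = 1247000 BTU
Cost = 1247000/10⁶ × 21.3 = $26.56

26.6 dollars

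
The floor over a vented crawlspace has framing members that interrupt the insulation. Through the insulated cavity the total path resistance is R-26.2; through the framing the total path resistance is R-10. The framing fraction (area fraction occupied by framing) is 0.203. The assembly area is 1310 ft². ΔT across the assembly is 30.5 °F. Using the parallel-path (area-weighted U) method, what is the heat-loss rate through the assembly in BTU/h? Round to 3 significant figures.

U_eff = 0.797/26.2 + 0.203/10 = 0.03042 + 0.0203 = 0.05072
R_eff = 1/U_eff = 19.72 ft²·°F·h/BTU
Q = 1310 × 30.5 / 19.72 = 2027 BTU/h

2030 BTU/h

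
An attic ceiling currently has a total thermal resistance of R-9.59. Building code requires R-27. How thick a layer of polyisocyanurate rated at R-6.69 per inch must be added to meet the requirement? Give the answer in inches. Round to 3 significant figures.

2.60 in

ΔR = 27 − 9.59 = 17.41 ft²·°F·h/BTU
L = ΔR / (R/in) = 17.41/6.69 = 2.602 in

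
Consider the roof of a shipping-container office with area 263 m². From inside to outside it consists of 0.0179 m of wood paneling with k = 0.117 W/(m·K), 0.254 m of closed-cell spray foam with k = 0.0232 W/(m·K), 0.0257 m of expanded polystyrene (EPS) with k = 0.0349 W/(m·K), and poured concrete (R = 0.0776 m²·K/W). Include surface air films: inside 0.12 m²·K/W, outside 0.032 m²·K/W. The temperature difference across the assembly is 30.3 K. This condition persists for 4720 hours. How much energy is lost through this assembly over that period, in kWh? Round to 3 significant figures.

3120 kWh

0.0179/0.117 = 0.153
0.254/0.0232 = 10.95
0.0257/0.0349 = 0.7364
R_total = 0.12 + 0.153 + 10.95 + 0.7364 + 0.0776 + 0.032 = 12.07 m²·K/W
Q = 263 × 30.3 / 12.07 = 660.4 W
E = 660.4 W × 4720 h / 1000 = 3117 kWh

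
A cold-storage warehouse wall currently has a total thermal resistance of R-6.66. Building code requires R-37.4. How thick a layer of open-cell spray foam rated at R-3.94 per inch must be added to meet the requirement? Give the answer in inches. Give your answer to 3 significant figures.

ΔR = 37.4 − 6.66 = 30.74 ft²·°F·h/BTU
L = ΔR / (R/in) = 30.74/3.94 = 7.802 in

7.80 in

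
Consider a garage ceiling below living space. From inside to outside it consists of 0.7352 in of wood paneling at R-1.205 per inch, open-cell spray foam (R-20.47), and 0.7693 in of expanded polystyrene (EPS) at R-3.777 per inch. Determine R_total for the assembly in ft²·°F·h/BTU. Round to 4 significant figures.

0.7352 × 1.205 = 0.88592
0.7693 × 3.777 = 2.9056
R_total = 0.88592 + 20.47 + 2.9056 = 24.262 ft²·°F·h/BTU

24.26 ft²·°F·h/BTU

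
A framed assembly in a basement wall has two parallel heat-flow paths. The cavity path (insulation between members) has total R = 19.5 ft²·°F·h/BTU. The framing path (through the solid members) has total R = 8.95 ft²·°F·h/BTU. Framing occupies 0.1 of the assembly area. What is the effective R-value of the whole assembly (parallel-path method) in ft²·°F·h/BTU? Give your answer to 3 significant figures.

U_eff = 0.9/19.5 + 0.1/8.95 = 0.04615 + 0.01117 = 0.05733
R_eff = 1/U_eff = 17.44 ft²·°F·h/BTU

17.4 ft²·°F·h/BTU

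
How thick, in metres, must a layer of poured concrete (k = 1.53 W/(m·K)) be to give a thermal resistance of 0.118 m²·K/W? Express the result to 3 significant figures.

0.181 m

L = R·k = 0.118 × 1.53 = 0.1805 m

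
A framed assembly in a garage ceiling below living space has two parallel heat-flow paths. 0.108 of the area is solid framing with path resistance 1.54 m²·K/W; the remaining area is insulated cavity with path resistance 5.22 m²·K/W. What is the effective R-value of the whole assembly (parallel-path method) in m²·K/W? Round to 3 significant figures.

4.15 m²·K/W

U_eff = 0.892/5.22 + 0.108/1.54 = 0.1709 + 0.07013 = 0.241
R_eff = 1/U_eff = 4.149 m²·K/W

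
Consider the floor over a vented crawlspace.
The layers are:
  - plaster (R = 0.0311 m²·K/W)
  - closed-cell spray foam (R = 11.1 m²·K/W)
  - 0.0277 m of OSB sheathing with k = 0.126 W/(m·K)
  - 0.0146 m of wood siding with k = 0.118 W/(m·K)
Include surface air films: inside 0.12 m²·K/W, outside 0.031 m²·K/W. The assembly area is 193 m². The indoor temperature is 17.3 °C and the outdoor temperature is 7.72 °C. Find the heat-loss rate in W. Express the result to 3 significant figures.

159 W

0.0277/0.126 = 0.2198
0.0146/0.118 = 0.1237
R_total = 0.12 + 0.0311 + 11.1 + 0.2198 + 0.1237 + 0.031 = 11.63 m²·K/W
Q = A·ΔT/R = 193 × (17.3 − 7.72) / 11.63 = 159 W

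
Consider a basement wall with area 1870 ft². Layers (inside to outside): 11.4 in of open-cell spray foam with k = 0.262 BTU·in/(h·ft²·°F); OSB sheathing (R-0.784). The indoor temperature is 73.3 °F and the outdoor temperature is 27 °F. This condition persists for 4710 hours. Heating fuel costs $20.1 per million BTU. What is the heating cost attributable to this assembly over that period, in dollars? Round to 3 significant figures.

11.4/0.262 = 43.51
R_total = 43.51 + 0.784 = 44.3 ft²·°F·h/BTU
Q = 1870 × (73.3 − 27) / 44.3 = 1955 BTU/h
E = 1955 × 4710 = 9206000 BTU
Cost = 9206000/10⁶ × 20.1 = $185

185 dollars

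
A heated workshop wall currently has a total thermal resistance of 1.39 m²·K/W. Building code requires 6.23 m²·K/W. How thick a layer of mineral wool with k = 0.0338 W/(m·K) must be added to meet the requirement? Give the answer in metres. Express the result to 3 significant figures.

0.164 m

ΔR = 6.23 − 1.39 = 4.84 m²·K/W
L = ΔR × k = 4.84 × 0.0338 = 0.1636 m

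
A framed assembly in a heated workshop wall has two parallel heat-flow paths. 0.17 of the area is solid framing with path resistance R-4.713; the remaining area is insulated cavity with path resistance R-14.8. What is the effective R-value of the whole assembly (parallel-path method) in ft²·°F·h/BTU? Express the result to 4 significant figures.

10.85 ft²·°F·h/BTU

U_eff = 0.83/14.8 + 0.17/4.713 = 0.056081 + 0.03607 = 0.092152
R_eff = 1/U_eff = 10.852 ft²·°F·h/BTU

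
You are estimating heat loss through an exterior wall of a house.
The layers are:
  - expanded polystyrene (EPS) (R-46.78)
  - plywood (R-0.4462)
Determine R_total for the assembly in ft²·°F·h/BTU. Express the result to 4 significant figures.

47.23 ft²·°F·h/BTU

R_total = 46.78 + 0.4462 = 47.226 ft²·°F·h/BTU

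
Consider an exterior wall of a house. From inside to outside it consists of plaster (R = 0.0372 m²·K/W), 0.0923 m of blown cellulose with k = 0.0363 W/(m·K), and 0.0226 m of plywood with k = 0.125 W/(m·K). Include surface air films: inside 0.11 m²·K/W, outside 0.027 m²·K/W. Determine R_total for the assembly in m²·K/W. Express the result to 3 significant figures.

0.0923/0.0363 = 2.543
0.0226/0.125 = 0.1808
R_total = 0.11 + 0.0372 + 2.543 + 0.1808 + 0.027 = 2.898 m²·K/W

2.90 m²·K/W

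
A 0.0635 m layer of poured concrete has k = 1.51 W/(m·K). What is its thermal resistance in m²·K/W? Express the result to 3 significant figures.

R = L/k = 0.0635/1.51 = 0.04205 m²·K/W

0.0421 m²·K/W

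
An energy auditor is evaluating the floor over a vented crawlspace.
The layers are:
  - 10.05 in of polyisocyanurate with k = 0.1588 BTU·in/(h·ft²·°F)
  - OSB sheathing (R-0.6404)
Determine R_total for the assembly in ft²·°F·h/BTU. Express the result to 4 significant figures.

10.05/0.1588 = 63.287
R_total = 63.287 + 0.6404 = 63.928 ft²·°F·h/BTU

63.93 ft²·°F·h/BTU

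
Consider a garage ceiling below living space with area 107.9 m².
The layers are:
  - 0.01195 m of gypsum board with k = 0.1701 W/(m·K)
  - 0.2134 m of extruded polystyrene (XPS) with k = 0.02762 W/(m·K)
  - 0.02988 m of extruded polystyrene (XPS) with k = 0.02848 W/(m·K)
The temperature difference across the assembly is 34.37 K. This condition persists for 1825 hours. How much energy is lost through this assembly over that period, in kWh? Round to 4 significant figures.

0.01195/0.1701 = 0.070253
0.2134/0.02762 = 7.7263
0.02988/0.02848 = 1.0492
R_total = 0.070253 + 7.7263 + 1.0492 = 8.8457 m²·K/W
Q = 107.9 × 34.37 / 8.8457 = 419.25 W
E = 419.25 W × 1825 h / 1000 = 765.12 kWh

765.1 kWh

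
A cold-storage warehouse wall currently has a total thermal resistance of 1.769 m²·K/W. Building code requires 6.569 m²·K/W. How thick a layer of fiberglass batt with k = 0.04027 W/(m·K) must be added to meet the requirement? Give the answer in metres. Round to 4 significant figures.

0.1933 m

ΔR = 6.569 − 1.769 = 4.8 m²·K/W
L = ΔR × k = 4.8 × 0.04027 = 0.1933 m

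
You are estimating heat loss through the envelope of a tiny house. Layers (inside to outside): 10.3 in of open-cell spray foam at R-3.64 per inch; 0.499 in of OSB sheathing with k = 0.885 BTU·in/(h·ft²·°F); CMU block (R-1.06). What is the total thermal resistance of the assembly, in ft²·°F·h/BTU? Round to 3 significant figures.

39.1 ft²·°F·h/BTU

10.3 × 3.64 = 37.49
0.499/0.885 = 0.5638
R_total = 37.49 + 0.5638 + 1.06 = 39.12 ft²·°F·h/BTU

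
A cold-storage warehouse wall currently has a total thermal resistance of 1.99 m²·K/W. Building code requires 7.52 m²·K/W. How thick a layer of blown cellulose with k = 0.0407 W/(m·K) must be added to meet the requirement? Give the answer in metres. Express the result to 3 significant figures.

0.225 m

ΔR = 7.52 − 1.99 = 5.53 m²·K/W
L = ΔR × k = 5.53 × 0.0407 = 0.2251 m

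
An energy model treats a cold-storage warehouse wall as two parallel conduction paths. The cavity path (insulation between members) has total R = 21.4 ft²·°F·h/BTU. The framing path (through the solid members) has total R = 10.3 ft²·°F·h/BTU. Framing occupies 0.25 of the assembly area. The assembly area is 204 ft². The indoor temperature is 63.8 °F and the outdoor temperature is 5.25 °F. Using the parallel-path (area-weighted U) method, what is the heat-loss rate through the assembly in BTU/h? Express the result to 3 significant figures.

709 BTU/h

U_eff = 0.75/21.4 + 0.25/10.3 = 0.03505 + 0.02427 = 0.05932
R_eff = 1/U_eff = 16.86 ft²·°F·h/BTU
Q = 204 × (63.8 − 5.25) / 16.86 = 708.5 BTU/h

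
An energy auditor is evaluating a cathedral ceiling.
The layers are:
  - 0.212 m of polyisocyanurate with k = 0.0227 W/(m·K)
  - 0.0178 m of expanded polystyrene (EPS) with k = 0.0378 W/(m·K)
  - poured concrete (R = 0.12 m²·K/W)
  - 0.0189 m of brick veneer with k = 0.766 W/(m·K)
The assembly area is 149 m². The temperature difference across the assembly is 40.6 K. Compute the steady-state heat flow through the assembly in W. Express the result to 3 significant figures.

0.212/0.0227 = 9.339
0.0178/0.0378 = 0.4709
0.0189/0.766 = 0.02467
R_total = 9.339 + 0.4709 + 0.12 + 0.02467 = 9.955 m²·K/W
Q = A·ΔT/R = 149 × 40.6 / 9.955 = 607.7 W

608 W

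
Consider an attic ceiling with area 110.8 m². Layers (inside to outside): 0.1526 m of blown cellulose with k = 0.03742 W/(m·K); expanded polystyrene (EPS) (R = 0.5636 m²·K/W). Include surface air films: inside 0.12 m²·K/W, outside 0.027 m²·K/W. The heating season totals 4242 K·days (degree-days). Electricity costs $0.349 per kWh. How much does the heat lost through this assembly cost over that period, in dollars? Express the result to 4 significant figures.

822.1 dollars

0.1526/0.03742 = 4.078
R_total = 0.12 + 4.078 + 0.5636 + 0.027 = 4.7886 m²·K/W
E = A × HDD × 24 / R / 1000 = 110.8 × 4242 × 24 / 4.7886 / 1000 = 2355.6 kWh
Cost = 2355.6 × 0.349 = $822.12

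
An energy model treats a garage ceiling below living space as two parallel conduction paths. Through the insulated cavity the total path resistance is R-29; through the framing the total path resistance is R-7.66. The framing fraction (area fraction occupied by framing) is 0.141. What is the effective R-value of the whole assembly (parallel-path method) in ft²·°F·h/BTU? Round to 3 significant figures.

U_eff = 0.859/29 + 0.141/7.66 = 0.02962 + 0.01841 = 0.04803
R_eff = 1/U_eff = 20.82 ft²·°F·h/BTU

20.8 ft²·°F·h/BTU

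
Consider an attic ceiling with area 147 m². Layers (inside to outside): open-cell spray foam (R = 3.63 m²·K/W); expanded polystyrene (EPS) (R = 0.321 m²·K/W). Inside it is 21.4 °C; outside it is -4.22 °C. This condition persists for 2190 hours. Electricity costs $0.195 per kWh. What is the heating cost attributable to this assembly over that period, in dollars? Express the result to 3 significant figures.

407 dollars

R_total = 3.63 + 0.321 = 3.951 m²·K/W
Q = 147 × (21.4 − (-4.22)) / 3.951 = 953.2 W
E = 953.2 W × 2190 h / 1000 = 2088 kWh
Cost = 2088 × 0.195 = $407.1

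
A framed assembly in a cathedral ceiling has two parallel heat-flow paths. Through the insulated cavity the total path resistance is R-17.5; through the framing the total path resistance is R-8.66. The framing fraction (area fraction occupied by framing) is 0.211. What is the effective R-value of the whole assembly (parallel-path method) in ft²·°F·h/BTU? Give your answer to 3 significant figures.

U_eff = 0.789/17.5 + 0.211/8.66 = 0.04509 + 0.02436 = 0.06945
R_eff = 1/U_eff = 14.4 ft²·°F·h/BTU

14.4 ft²·°F·h/BTU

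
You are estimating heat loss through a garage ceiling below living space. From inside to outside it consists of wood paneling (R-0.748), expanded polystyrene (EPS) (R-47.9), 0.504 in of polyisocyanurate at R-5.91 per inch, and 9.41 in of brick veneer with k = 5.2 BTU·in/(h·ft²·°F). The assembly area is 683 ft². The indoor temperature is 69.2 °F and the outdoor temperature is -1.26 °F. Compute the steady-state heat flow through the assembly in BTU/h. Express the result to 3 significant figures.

0.504 × 5.91 = 2.979
9.41/5.2 = 1.81
R_total = 0.748 + 47.9 + 2.979 + 1.81 = 53.44 ft²·°F·h/BTU
Q = A·ΔT/R = 683 × (69.2 − (-1.26)) / 53.44 = 900.6 BTU/h

901 BTU/h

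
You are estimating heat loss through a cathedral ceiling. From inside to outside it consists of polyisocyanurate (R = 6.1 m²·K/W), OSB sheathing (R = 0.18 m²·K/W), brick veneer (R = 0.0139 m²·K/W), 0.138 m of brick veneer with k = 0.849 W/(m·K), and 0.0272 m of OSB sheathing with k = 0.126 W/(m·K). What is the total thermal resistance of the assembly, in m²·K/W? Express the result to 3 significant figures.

0.138/0.849 = 0.1625
0.0272/0.126 = 0.2159
R_total = 6.1 + 0.18 + 0.0139 + 0.1625 + 0.2159 = 6.672 m²·K/W

6.67 m²·K/W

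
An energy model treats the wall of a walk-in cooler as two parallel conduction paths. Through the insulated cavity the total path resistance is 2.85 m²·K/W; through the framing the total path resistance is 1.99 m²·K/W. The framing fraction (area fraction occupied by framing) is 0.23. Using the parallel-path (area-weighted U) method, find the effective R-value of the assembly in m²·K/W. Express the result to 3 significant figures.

U_eff = 0.77/2.85 + 0.23/1.99 = 0.2702 + 0.1156 = 0.3858
R_eff = 1/U_eff = 2.592 m²·K/W

2.59 m²·K/W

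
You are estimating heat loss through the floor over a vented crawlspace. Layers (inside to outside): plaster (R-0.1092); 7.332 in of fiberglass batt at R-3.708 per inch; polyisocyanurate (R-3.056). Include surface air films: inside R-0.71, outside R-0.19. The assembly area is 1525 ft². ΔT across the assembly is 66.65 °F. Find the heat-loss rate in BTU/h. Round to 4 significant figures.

7.332 × 3.708 = 27.187
R_total = 0.71 + 0.1092 + 27.187 + 3.056 + 0.19 = 31.252 ft²·°F·h/BTU
Q = A·ΔT/R = 1525 × 66.65 / 31.252 = 3252.3 BTU/h

3252 BTU/h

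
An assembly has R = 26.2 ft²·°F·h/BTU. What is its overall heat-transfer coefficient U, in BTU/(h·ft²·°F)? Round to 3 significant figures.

U = 1/R = 1/26.2 = 0.03817

0.0382 BTU/(h·ft²·°F)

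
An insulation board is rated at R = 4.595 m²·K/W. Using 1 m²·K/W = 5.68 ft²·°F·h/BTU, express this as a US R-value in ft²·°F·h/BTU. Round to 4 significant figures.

R_US = 4.595 × 5.68 = 26.1

26.10 ft²·°F·h/BTU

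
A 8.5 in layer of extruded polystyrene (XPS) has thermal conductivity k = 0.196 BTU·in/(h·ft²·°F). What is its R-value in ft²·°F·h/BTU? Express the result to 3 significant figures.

43.4 ft²·°F·h/BTU

R = L/k = 8.5/0.196 = 43.37 ft²·°F·h/BTU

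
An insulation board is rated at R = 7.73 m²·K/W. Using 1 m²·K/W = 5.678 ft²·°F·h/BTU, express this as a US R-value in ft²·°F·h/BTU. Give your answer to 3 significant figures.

43.9 ft²·°F·h/BTU

R_US = 7.73 × 5.678 = 43.89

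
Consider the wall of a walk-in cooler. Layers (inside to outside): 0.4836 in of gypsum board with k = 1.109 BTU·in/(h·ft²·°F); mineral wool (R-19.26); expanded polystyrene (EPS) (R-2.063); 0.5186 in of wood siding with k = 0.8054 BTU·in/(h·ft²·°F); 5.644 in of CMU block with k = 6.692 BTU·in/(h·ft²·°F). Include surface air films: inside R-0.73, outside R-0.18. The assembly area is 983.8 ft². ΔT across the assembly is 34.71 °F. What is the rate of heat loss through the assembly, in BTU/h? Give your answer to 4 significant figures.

0.4836/1.109 = 0.43607
0.5186/0.8054 = 0.6439
5.644/6.692 = 0.8434
R_total = 0.73 + 0.43607 + 19.26 + 2.063 + 0.6439 + 0.8434 + 0.18 = 24.156 ft²·°F·h/BTU
Q = A·ΔT/R = 983.8 × 34.71 / 24.156 = 1413.6 BTU/h

1414 BTU/h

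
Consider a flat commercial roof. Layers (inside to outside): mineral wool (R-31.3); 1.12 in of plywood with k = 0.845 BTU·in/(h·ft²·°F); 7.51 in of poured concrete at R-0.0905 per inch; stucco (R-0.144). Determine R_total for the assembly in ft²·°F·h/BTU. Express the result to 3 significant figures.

1.12/0.845 = 1.325
7.51 × 0.0905 = 0.6797
R_total = 31.3 + 1.325 + 0.6797 + 0.144 = 33.45 ft²·°F·h/BTU

33.4 ft²·°F·h/BTU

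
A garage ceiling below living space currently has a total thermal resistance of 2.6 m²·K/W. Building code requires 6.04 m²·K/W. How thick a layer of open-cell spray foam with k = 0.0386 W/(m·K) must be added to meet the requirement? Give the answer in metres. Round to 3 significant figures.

0.133 m

ΔR = 6.04 − 2.6 = 3.44 m²·K/W
L = ΔR × k = 3.44 × 0.0386 = 0.1328 m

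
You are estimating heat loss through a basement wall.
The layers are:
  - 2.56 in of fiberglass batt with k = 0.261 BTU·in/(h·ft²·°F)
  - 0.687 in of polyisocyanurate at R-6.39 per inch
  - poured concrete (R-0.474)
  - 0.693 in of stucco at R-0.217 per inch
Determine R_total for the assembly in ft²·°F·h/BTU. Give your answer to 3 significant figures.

2.56/0.261 = 9.808
0.687 × 6.39 = 4.39
0.693 × 0.217 = 0.1504
R_total = 9.808 + 4.39 + 0.474 + 0.1504 = 14.82 ft²·°F·h/BTU

14.8 ft²·°F·h/BTU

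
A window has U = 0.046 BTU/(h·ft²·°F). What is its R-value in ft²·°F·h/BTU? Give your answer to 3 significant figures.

R = 1/U = 1/0.046 = 21.74

21.7 ft²·°F·h/BTU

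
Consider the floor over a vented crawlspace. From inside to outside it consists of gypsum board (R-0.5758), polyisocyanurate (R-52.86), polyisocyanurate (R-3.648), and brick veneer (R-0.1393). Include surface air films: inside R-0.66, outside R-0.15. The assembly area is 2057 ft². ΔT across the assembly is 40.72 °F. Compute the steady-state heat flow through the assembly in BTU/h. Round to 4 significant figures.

1443 BTU/h

R_total = 0.66 + 0.5758 + 52.86 + 3.648 + 0.1393 + 0.15 = 58.033 ft²·°F·h/BTU
Q = A·ΔT/R = 2057 × 40.72 / 58.033 = 1443.3 BTU/h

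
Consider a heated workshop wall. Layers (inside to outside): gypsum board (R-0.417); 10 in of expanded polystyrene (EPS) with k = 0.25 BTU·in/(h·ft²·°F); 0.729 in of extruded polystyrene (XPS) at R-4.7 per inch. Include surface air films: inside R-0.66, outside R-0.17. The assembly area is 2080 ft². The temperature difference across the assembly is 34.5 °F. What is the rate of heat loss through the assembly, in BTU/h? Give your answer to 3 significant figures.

10/0.25 = 40
0.729 × 4.7 = 3.426
R_total = 0.66 + 0.417 + 40 + 3.426 + 0.17 = 44.67 ft²·°F·h/BTU
Q = A·ΔT/R = 2080 × 34.5 / 44.67 = 1606 BTU/h

1610 BTU/h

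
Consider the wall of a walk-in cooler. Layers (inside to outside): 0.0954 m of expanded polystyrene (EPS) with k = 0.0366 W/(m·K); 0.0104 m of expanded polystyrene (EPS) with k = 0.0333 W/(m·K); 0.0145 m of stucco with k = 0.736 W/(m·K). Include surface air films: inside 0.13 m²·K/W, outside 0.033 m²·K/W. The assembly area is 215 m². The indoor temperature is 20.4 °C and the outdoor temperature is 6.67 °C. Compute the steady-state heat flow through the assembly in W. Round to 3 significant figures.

952 W

0.0954/0.0366 = 2.607
0.0104/0.0333 = 0.3123
0.0145/0.736 = 0.0197
R_total = 0.13 + 2.607 + 0.3123 + 0.0197 + 0.033 = 3.102 m²·K/W
Q = A·ΔT/R = 215 × (20.4 − 6.67) / 3.102 = 951.8 W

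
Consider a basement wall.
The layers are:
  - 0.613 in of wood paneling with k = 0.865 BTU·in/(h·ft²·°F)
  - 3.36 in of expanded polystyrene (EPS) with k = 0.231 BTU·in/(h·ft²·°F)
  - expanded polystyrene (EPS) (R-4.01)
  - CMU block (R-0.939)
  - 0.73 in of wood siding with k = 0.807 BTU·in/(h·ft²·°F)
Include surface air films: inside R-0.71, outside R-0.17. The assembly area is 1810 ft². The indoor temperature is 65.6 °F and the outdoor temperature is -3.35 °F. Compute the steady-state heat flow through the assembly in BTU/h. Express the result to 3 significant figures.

0.613/0.865 = 0.7087
3.36/0.231 = 14.55
0.73/0.807 = 0.9046
R_total = 0.71 + 0.7087 + 14.55 + 4.01 + 0.939 + 0.9046 + 0.17 = 21.99 ft²·°F·h/BTU
Q = A·ΔT/R = 1810 × (65.6 − (-3.35)) / 21.99 = 5676 BTU/h

5680 BTU/h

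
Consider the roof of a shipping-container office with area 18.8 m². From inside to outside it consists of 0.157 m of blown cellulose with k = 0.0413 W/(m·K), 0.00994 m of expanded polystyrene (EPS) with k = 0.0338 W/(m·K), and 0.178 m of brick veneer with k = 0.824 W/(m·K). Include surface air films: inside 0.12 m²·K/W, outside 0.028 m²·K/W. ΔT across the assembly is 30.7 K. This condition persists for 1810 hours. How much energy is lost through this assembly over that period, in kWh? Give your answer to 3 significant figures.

234 kWh

0.157/0.0413 = 3.801
0.00994/0.0338 = 0.2941
0.178/0.824 = 0.216
R_total = 0.12 + 3.801 + 0.2941 + 0.216 + 0.028 = 4.46 m²·K/W
Q = 18.8 × 30.7 / 4.46 = 129.4 W
E = 129.4 W × 1810 h / 1000 = 234.3 kWh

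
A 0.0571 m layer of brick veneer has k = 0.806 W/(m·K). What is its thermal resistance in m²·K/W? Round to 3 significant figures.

R = L/k = 0.0571/0.806 = 0.07084 m²·K/W

0.0708 m²·K/W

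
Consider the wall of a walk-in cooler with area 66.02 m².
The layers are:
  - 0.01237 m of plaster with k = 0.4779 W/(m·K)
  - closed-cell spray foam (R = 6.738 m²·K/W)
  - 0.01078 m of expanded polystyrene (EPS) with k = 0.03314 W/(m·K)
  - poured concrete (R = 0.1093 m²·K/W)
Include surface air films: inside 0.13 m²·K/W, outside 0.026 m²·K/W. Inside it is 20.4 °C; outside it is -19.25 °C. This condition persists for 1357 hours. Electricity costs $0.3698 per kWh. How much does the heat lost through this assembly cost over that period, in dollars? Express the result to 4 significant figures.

0.01237/0.4779 = 0.025884
0.01078/0.03314 = 0.32529
R_total = 0.13 + 0.025884 + 6.738 + 0.32529 + 0.1093 + 0.026 = 7.3545 m²·K/W
Q = 66.02 × (20.4 − (-19.25)) / 7.3545 = 355.93 W
E = 355.93 W × 1357 h / 1000 = 483 kWh
Cost = 483 × 0.3698 = $178.61

178.6 dollars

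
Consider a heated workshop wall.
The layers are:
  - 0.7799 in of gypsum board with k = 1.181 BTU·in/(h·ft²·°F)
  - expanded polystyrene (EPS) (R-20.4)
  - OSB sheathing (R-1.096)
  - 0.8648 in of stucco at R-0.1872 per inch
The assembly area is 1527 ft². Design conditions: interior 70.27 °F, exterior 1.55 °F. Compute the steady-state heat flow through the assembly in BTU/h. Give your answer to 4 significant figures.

4702 BTU/h

0.7799/1.181 = 0.66037
0.8648 × 0.1872 = 0.16189
R_total = 0.66037 + 20.4 + 1.096 + 0.16189 = 22.318 ft²·°F·h/BTU
Q = A·ΔT/R = 1527 × (70.27 − 1.55) / 22.318 = 4701.8 BTU/h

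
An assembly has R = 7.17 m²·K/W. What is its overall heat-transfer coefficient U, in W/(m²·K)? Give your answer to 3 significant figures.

0.139 W/(m²·K)

U = 1/R = 1/7.17 = 0.1395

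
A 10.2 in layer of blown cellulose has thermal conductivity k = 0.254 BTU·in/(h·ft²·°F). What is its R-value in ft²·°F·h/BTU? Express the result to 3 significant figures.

R = L/k = 10.2/0.254 = 40.16 ft²·°F·h/BTU

40.2 ft²·°F·h/BTU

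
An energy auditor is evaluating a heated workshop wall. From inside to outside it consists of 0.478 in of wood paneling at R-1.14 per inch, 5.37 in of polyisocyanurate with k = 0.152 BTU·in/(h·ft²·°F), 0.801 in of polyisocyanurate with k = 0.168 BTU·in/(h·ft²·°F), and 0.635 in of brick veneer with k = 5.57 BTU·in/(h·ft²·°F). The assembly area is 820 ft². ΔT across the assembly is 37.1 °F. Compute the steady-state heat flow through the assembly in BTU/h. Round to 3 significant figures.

746 BTU/h

0.478 × 1.14 = 0.5449
5.37/0.152 = 35.33
0.801/0.168 = 4.768
0.635/5.57 = 0.114
R_total = 0.5449 + 35.33 + 4.768 + 0.114 = 40.76 ft²·°F·h/BTU
Q = A·ΔT/R = 820 × 37.1 / 40.76 = 746.4 BTU/h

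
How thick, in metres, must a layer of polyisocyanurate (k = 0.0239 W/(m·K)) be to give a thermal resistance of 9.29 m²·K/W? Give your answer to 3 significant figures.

L = R·k = 9.29 × 0.0239 = 0.222 m

0.222 m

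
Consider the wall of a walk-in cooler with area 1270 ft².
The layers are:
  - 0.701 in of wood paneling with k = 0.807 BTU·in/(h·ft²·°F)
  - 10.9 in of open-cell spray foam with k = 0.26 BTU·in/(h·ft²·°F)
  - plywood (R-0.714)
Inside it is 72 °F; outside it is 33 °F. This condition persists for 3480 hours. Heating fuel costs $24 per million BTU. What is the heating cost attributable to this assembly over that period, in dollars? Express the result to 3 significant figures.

0.701/0.807 = 0.8686
10.9/0.26 = 41.92
R_total = 0.8686 + 41.92 + 0.714 = 43.51 ft²·°F·h/BTU
Q = 1270 × (72 − 33) / 43.51 = 1138 BTU/h
E = 1138 × 3480 = 3962000 BTU
Cost = 3962000/10⁶ × 24 = $95.09

95.1 dollars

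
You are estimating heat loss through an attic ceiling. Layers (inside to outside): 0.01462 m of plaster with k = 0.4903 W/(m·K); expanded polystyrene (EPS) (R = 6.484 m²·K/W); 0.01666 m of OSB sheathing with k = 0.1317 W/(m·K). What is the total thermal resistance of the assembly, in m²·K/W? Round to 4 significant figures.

6.640 m²·K/W

0.01462/0.4903 = 0.029818
0.01666/0.1317 = 0.1265
R_total = 0.029818 + 6.484 + 0.1265 = 6.6403 m²·K/W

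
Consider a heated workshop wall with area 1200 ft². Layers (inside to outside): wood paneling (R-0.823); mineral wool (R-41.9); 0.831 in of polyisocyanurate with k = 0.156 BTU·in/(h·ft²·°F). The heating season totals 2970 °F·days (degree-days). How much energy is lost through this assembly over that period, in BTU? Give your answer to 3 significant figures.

1780000 BTU

0.831/0.156 = 5.327
R_total = 0.823 + 41.9 + 5.327 = 48.05 ft²·°F·h/BTU
E = A × HDD × 24 / R = 1200 × 2970 × 24 / 48.05 = 1780000 BTU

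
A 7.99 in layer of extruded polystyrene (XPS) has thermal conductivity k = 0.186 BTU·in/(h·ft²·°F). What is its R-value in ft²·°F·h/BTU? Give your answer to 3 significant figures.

R = L/k = 7.99/0.186 = 42.96 ft²·°F·h/BTU

43.0 ft²·°F·h/BTU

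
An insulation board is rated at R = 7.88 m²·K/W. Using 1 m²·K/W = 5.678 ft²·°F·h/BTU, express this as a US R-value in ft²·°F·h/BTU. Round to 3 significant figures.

44.7 ft²·°F·h/BTU

R_US = 7.88 × 5.678 = 44.74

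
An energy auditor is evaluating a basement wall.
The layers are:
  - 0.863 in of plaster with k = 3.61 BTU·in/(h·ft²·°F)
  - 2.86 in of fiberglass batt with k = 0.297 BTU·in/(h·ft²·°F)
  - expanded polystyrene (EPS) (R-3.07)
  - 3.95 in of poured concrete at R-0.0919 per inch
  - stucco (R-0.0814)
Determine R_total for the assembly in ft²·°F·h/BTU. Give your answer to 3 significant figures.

13.4 ft²·°F·h/BTU

0.863/3.61 = 0.2391
2.86/0.297 = 9.63
3.95 × 0.0919 = 0.363
R_total = 0.2391 + 9.63 + 3.07 + 0.363 + 0.0814 = 13.38 ft²·°F·h/BTU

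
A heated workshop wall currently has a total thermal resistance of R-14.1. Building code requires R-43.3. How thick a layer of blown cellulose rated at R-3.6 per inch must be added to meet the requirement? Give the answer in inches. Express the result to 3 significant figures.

8.11 in

ΔR = 43.3 − 14.1 = 29.2 ft²·°F·h/BTU
L = ΔR / (R/in) = 29.2/3.6 = 8.111 in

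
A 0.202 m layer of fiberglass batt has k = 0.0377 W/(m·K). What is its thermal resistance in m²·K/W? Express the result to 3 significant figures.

R = L/k = 0.202/0.0377 = 5.358 m²·K/W

5.36 m²·K/W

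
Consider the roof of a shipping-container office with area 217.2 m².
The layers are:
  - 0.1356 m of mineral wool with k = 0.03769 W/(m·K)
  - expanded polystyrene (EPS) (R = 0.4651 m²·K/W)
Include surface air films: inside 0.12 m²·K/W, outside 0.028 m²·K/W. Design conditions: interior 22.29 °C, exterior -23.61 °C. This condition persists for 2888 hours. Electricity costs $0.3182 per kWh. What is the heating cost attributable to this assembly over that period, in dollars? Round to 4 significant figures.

0.1356/0.03769 = 3.5978
R_total = 0.12 + 3.5978 + 0.4651 + 0.028 = 4.2109 m²·K/W
Q = 217.2 × (22.29 − (-23.61)) / 4.2109 = 2367.6 W
E = 2367.6 W × 2888 h / 1000 = 6837.5 kWh
Cost = 6837.5 × 0.3182 = $2175.7

2176 dollars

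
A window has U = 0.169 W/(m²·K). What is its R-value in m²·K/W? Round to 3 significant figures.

5.92 m²·K/W

R = 1/U = 1/0.169 = 5.917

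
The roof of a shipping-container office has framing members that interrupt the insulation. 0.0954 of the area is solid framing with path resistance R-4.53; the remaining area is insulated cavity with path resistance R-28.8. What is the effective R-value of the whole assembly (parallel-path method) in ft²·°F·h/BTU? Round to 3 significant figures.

U_eff = 0.9046/28.8 + 0.0954/4.53 = 0.03141 + 0.02106 = 0.05247
R_eff = 1/U_eff = 19.06 ft²·°F·h/BTU

19.1 ft²·°F·h/BTU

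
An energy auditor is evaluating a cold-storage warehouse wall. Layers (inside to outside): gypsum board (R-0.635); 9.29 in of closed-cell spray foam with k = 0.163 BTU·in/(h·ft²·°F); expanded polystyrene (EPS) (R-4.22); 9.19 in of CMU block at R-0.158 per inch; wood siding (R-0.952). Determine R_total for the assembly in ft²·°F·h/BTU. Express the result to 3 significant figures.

64.3 ft²·°F·h/BTU

9.29/0.163 = 56.99
9.19 × 0.158 = 1.452
R_total = 0.635 + 56.99 + 4.22 + 1.452 + 0.952 = 64.25 ft²·°F·h/BTU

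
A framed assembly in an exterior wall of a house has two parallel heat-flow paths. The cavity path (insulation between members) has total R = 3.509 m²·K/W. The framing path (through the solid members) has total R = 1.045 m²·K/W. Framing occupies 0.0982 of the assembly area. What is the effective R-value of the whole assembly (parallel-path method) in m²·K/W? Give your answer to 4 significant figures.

U_eff = 0.9018/3.509 + 0.0982/1.045 = 0.257 + 0.093971 = 0.35097
R_eff = 1/U_eff = 2.8493 m²·K/W

2.849 m²·K/W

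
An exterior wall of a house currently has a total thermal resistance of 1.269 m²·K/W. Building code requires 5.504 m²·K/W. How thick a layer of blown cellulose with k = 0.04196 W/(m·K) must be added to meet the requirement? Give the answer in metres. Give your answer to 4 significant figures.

ΔR = 5.504 − 1.269 = 4.235 m²·K/W
L = ΔR × k = 4.235 × 0.04196 = 0.1777 m

0.1777 m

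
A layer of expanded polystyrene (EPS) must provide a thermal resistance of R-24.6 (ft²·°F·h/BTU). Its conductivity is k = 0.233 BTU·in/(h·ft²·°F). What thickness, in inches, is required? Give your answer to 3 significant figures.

L = R × k = 24.6 × 0.233 = 5.732 in

5.73 in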